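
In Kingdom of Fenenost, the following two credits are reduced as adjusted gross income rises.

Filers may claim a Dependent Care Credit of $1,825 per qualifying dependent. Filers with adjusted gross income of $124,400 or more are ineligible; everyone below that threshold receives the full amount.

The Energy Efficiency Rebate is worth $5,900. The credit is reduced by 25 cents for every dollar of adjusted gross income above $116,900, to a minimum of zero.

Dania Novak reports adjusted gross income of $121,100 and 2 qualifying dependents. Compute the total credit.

Dependent Care Credit: base = 2 × $1,825 = $3,650. $121,100 is below the $124,400 cutoff, so the full $3,650 applies.
Energy Efficiency Rebate: 25% of the $4,200 excess over $116,900 is $1,050; credit = $5,900 − $1,050 = $4,850.
Total: $3,650 + $4,850 = $8,500.

$8,500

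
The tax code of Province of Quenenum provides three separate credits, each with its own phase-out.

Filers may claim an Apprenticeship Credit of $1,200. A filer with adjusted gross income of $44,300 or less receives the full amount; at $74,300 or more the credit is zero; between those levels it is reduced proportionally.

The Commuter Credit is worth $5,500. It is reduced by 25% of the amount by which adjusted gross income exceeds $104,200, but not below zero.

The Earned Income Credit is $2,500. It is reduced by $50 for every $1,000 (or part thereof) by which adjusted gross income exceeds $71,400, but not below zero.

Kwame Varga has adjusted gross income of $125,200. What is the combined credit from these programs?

Apprenticeship Credit: $125,200 is at or above $74,300, so the credit is $0.
Commuter Credit: 25% of the $21,000 excess over $104,200 is $5,250; credit = $5,500 − $5,250 = $250.
Earned Income Credit: income exceeds $71,400 by $53,800 → 54 increments × $50 = $2,700 ≥ base, so the credit is $0.
Total: $0 + $250 + $0 = $250.

$250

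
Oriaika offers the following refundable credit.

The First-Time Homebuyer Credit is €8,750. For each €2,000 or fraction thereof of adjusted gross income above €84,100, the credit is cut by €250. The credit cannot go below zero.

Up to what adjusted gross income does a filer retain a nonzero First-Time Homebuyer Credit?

After 34 increments the reduction is 34 × €250 = €8,500, leaving €250; one more increment wipes it out. Increment 34 ends at excess 34 × €2,000 = €68,000, so the highest qualifying income is €84,100 + €68,000 = €152,100.

€152,100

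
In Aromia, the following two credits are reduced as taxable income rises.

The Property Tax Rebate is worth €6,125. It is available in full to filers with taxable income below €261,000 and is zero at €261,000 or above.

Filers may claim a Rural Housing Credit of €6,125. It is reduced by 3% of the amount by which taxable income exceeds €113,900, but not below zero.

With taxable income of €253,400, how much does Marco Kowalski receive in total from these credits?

Property Tax Rebate: €253,400 is below the €261,000 cutoff, so the full €6,125 applies.
Rural Housing Credit: 3% of the €139,500 excess over €113,900 is €4,185; credit = €6,125 − €4,185 = €1,940.
Total: €6,125 + €1,940 = €8,065.

€8,065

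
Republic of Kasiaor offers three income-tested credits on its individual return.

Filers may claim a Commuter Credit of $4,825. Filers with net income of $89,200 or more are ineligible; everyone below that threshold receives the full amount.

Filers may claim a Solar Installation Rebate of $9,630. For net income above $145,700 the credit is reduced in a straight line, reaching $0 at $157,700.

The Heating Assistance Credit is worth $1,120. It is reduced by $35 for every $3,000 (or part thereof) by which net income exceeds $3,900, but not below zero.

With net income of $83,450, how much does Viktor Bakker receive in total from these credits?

Commuter Credit: $83,450 is below the $89,200 cutoff, so the full $4,825 applies.
Solar Installation Rebate: $83,450 is at or below the $145,700 threshold, so the full $9,630 applies.
Heating Assistance Credit: income exceeds $3,900 by $79,550, which is 27 full-or-partial $3,000 increments; reduction = 27 × $35 = $945, leaving $175.
Total: $4,825 + $9,630 + $175 = $14,630.

$14,630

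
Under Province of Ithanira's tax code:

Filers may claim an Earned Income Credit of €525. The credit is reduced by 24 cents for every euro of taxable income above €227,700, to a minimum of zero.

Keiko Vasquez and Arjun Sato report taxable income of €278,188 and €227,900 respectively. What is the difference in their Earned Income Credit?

Keiko (€278,188): Earned Income Credit: 24% of the €50,488 excess over €227,700 is €12,117.12 ≥ base, so the credit is €0.
Arjun (€227,900): Earned Income Credit: 24% of the €200 excess over €227,700 is €48; credit = €525 − €48 = €477.
Difference: |€0 − €477| = €477.

€477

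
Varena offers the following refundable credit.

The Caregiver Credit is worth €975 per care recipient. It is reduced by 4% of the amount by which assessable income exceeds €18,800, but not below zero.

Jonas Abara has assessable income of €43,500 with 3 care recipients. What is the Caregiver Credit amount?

Caregiver Credit: base = 3 × €975 = €2,925. 4% of the €24,700 excess over €18,800 is €988; credit = €2,925 − €988 = €1,937.

€1,937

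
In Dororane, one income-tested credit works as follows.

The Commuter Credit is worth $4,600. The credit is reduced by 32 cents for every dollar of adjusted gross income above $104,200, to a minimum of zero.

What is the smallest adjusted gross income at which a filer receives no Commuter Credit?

The credit falls by 32% of each dollar above $104,200, so it reaches zero when the excess is $4,600 / 32% = $14,375: income = $104,200 + $14,375 = $118,575.

$118,575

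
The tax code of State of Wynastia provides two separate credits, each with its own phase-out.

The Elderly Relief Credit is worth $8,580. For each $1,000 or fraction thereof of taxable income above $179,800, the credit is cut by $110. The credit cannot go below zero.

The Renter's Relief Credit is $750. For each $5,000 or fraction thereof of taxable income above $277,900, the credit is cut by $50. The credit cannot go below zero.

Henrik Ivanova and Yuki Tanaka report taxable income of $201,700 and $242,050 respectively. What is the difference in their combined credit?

$4,510

Henrik ($201,700): Elderly Relief Credit: income exceeds $179,800 by $21,900, which is 22 full-or-partial $1,000 increments; reduction = 22 × $110 = $2,420, leaving $6,160. Renter's Relief Credit: $201,700 is at or below the $277,900 threshold, so the full $750 applies. total $6,160 + $750 = $6,910
Yuki ($242,050): Elderly Relief Credit: income exceeds $179,800 by $62,250, which is 63 full-or-partial $1,000 increments; reduction = 63 × $110 = $6,930, leaving $1,650. Renter's Relief Credit: $242,050 is at or below the $277,900 threshold, so the full $750 applies. total $1,650 + $750 = $2,400
Difference: |$6,910 − $2,400| = $4,510.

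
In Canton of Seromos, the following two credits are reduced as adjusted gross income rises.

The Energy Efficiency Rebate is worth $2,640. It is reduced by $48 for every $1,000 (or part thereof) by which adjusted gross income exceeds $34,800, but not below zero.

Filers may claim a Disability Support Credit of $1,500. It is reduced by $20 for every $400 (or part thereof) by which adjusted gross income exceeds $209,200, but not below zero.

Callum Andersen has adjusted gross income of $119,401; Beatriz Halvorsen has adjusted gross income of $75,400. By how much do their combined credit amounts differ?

$672

Callum ($119,401): Energy Efficiency Rebate: income exceeds $34,800 by $84,601 → 85 increments × $48 = $4,080 ≥ base, so the credit is $0. Disability Support Credit: $119,401 is at or below the $209,200 threshold, so the full $1,500 applies. total $0 + $1,500 = $1,500
Beatriz ($75,400): Energy Efficiency Rebate: income exceeds $34,800 by $40,600, which is 41 full-or-partial $1,000 increments; reduction = 41 × $48 = $1,968, leaving $672. Disability Support Credit: $75,400 is at or below the $209,200 threshold, so the full $1,500 applies. total $672 + $1,500 = $2,172
Difference: |$1,500 − $2,172| = $672.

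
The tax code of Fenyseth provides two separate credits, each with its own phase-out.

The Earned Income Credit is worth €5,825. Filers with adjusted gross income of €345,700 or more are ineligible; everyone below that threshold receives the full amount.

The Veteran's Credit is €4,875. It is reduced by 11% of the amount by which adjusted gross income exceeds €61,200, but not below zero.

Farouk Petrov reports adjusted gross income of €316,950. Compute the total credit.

Earned Income Credit: €316,950 is below the €345,700 cutoff, so the full €5,825 applies.
Veteran's Credit: 11% of the €255,750 excess over €61,200 is €28,132.50 ≥ base, so the credit is €0.
Total: €5,825 + €0 = €5,825.

€5,825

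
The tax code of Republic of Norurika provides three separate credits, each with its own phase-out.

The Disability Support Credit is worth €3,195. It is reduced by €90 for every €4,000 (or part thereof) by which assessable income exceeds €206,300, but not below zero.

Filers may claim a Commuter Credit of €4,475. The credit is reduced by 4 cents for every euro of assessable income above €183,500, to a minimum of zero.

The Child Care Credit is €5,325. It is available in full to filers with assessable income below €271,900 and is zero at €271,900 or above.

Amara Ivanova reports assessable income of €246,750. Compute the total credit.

€9,475

Disability Support Credit: income exceeds €206,300 by €40,450, which is 11 full-or-partial €4,000 increments; reduction = 11 × €90 = €990, leaving €2,205.
Commuter Credit: 4% of the €63,250 excess over €183,500 is €2,530; credit = €4,475 − €2,530 = €1,945.
Child Care Credit: €246,750 is below the €271,900 cutoff, so the full €5,325 applies.
Total: €2,205 + €1,945 + €5,325 = €9,475.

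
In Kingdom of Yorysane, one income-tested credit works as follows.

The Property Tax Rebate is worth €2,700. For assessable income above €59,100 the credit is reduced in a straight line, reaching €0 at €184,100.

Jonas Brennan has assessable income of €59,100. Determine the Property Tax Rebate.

Property Tax Rebate: €59,100 is at or below the €59,100 threshold, so the full €2,700 applies.

€2,700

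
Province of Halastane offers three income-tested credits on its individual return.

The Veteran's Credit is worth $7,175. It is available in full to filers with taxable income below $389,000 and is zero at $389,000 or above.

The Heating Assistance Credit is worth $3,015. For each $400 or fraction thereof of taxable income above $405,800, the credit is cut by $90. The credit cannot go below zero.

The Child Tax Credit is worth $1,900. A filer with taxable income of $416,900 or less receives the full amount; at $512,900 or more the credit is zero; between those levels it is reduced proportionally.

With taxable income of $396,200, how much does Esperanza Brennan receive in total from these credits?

Veteran's Credit: $396,200 meets or exceeds the $389,000 cutoff, so the credit is $0.
Heating Assistance Credit: $396,200 is at or below the $405,800 threshold, so the full $3,015 applies.
Child Tax Credit: $396,200 is at or below the $416,900 threshold, so the full $1,900 applies.
Total: $0 + $3,015 + $1,900 = $4,915.

$4,915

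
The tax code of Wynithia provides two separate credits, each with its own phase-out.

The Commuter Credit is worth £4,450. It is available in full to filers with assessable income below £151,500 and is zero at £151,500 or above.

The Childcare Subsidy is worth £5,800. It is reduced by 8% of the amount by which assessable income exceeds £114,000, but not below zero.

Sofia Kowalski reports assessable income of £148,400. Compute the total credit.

£7,498

Commuter Credit: £148,400 is below the £151,500 cutoff, so the full £4,450 applies.
Childcare Subsidy: 8% of the £34,400 excess over £114,000 is £2,752; credit = £5,800 − £2,752 = £3,048.
Total: £4,450 + £3,048 = £7,498.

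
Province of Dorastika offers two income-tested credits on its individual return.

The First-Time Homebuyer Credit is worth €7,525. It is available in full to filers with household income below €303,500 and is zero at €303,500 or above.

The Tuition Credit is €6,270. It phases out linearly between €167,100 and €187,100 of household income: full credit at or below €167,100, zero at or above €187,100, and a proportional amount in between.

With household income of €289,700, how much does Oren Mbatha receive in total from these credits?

€7,525

First-Time Homebuyer Credit: €289,700 is below the €303,500 cutoff, so the full €7,525 applies.
Tuition Credit: €289,700 is at or above €187,100, so the credit is €0.
Total: €7,525 + €0 = €7,525.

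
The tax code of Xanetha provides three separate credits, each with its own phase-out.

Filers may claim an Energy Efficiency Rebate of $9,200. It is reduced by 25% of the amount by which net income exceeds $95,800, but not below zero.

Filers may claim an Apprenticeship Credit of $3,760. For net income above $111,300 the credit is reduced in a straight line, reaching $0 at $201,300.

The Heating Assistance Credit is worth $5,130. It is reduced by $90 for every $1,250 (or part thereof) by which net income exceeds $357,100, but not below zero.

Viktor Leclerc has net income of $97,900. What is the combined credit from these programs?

$17,565

Energy Efficiency Rebate: 25% of the $2,100 excess over $95,800 is $525; credit = $9,200 − $525 = $8,675.
Apprenticeship Credit: $97,900 is at or below the $111,300 threshold, so the full $3,760 applies.
Heating Assistance Credit: $97,900 is at or below the $357,100 threshold, so the full $5,130 applies.
Total: $8,675 + $3,760 + $5,130 = $17,565.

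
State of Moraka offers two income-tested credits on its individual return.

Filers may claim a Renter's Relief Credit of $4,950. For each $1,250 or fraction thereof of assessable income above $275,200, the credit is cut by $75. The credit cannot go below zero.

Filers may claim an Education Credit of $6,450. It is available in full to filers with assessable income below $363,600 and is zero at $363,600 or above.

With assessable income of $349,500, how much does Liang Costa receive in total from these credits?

$6,900

Renter's Relief Credit: income exceeds $275,200 by $74,300, which is 60 full-or-partial $1,250 increments; reduction = 60 × $75 = $4,500, leaving $450.
Education Credit: $349,500 is below the $363,600 cutoff, so the full $6,450 applies.
Total: $450 + $6,450 = $6,900.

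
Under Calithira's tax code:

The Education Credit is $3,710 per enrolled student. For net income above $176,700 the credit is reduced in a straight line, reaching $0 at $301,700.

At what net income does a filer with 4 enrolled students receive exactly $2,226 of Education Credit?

Full credit = 4 × $3,710 = $14,840.
$2,226 is 2,226/14,840 of the full $14,840, so 12,614/14,840 of the $125,000 range has been used: income = $176,700 + $125,000 × 12,614/14,840 = $282,950.

$282,950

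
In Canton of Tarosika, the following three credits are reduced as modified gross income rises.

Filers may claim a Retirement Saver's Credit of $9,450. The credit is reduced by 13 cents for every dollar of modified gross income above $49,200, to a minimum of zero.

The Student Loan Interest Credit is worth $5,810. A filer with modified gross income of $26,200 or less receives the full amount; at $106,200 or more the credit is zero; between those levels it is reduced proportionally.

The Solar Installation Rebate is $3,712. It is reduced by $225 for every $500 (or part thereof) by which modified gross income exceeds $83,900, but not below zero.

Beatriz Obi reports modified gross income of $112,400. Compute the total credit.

Retirement Saver's Credit: 13% of the $63,200 excess over $49,200 is $8,216; credit = $9,450 − $8,216 = $1,234.
Student Loan Interest Credit: $112,400 is at or above $106,200, so the credit is $0.
Solar Installation Rebate: income exceeds $83,900 by $28,500 → 57 increments × $225 = $12,825 ≥ base, so the credit is $0.
Total: $1,234 + $0 + $0 = $1,234.

$1,234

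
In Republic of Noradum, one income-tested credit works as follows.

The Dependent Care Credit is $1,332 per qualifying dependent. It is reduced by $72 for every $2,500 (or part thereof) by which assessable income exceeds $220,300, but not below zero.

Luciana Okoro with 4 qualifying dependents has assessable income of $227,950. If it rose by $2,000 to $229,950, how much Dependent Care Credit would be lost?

At $227,950 — base = 4 × $1,332 = $5,328. income exceeds $220,300 by $7,650, which is 4 full-or-partial $2,500 increments; reduction = 4 × $72 = $288, leaving $5,040.
At $229,950 — base = 4 × $1,332 = $5,328. income exceeds $220,300 by $9,650, which is 4 full-or-partial $2,500 increments; reduction = 4 × $72 = $288, leaving $5,040.
Lost: $5,040 − $5,040 = $0.

$0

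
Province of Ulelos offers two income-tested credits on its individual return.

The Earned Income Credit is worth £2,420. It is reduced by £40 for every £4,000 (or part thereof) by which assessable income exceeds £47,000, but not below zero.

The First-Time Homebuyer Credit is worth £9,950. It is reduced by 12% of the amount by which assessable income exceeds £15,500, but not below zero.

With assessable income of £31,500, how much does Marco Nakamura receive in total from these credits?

Earned Income Credit: £31,500 is at or below the £47,000 threshold, so the full £2,420 applies.
First-Time Homebuyer Credit: 12% of the £16,000 excess over £15,500 is £1,920; credit = £9,950 − £1,920 = £8,030.
Total: £2,420 + £8,030 = £10,450.

£10,450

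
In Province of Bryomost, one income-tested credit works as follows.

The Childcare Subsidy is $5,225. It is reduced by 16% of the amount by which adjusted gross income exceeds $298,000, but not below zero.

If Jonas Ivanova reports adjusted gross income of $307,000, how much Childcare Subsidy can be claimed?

$3,785

Childcare Subsidy: 16% of the $9,000 excess over $298,000 is $1,440; credit = $5,225 − $1,440 = $3,785.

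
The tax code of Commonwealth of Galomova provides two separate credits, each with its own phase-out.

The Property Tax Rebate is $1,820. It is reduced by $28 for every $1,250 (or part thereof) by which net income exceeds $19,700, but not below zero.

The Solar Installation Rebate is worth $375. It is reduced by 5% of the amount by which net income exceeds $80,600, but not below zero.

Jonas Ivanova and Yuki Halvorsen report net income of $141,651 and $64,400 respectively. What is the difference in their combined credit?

Jonas ($141,651): Property Tax Rebate: income exceeds $19,700 by $121,951 → 98 increments × $28 = $2,744 ≥ base, so the credit is $0. Solar Installation Rebate: 5% of the $61,051 excess over $80,600 is $3,052.55 ≥ base, so the credit is $0. total $0 + $0 = $0
Yuki ($64,400): Property Tax Rebate: income exceeds $19,700 by $44,700, which is 36 full-or-partial $1,250 increments; reduction = 36 × $28 = $1,008, leaving $812. Solar Installation Rebate: $64,400 is at or below the $80,600 threshold, so the full $375 applies. total $812 + $375 = $1,187
Difference: |$0 − $1,187| = $1,187.

$1,187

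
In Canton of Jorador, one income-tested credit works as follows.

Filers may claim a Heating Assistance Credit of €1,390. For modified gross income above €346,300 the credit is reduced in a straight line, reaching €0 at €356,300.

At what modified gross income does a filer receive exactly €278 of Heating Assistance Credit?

€278 is 278/1,390 of the full €1,390, so 1,112/1,390 of the €10,000 range has been used: income = €346,300 + €10,000 × 1,112/1,390 = €354,300.

€354,300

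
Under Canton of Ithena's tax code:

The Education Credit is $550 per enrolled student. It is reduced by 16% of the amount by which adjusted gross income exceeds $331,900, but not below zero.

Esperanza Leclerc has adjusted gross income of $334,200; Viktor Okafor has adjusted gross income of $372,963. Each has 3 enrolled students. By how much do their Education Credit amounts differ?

$1,282

Esperanza ($334,200): Education Credit: base = 3 × $550 = $1,650. 16% of the $2,300 excess over $331,900 is $368; credit = $1,650 − $368 = $1,282.
Viktor ($372,963): Education Credit: base = 3 × $550 = $1,650. 16% of the $41,063 excess over $331,900 is $6,570.08 ≥ base, so the credit is $0.
Difference: |$1,282 − $0| = $1,282.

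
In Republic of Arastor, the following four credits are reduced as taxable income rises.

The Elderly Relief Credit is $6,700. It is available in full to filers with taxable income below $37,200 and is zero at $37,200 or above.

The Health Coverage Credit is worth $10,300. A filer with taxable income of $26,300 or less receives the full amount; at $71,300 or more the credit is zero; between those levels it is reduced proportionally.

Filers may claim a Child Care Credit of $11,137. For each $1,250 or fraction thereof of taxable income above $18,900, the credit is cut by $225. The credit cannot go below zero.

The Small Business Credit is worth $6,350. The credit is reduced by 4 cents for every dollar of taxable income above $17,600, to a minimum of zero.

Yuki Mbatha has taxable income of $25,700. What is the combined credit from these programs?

Elderly Relief Credit: $25,700 is below the $37,200 cutoff, so the full $6,700 applies.
Health Coverage Credit: $25,700 is at or below the $26,300 threshold, so the full $10,300 applies.
Child Care Credit: income exceeds $18,900 by $6,800, which is 6 full-or-partial $1,250 increments; reduction = 6 × $225 = $1,350, leaving $9,787.
Small Business Credit: 4% of the $8,100 excess over $17,600 is $324; credit = $6,350 − $324 = $6,026.
Total: $6,700 + $10,300 + $9,787 + $6,026 = $32,813.

$32,813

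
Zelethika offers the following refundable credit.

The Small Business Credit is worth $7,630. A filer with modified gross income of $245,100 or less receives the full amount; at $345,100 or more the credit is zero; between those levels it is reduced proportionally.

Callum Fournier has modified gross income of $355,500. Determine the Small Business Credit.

Small Business Credit: $355,500 is at or above $345,100, so the credit is $0.

$0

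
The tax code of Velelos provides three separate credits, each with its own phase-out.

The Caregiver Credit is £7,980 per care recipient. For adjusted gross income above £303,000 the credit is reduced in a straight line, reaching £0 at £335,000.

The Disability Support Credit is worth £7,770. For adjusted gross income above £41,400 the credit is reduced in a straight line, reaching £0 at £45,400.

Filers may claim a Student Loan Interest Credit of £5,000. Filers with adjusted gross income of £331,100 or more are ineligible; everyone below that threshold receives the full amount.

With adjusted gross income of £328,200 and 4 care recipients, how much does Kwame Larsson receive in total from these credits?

Caregiver Credit: base = 4 × £7,980 = £31,920. £328,200 is £25,200 into a £32,000 phase-out range, leaving 6,800/32,000 of the credit: £31,920 × 6,800/32,000 = £6,783.
Disability Support Credit: £328,200 is at or above £45,400, so the credit is £0.
Student Loan Interest Credit: £328,200 is below the £331,100 cutoff, so the full £5,000 applies.
Total: £6,783 + £0 + £5,000 = £11,783.

£11,783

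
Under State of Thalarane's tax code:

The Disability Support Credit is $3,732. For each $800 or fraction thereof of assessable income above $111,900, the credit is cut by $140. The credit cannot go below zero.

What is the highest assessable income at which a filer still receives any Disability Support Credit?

$132,700

After 26 increments the reduction is 26 × $140 = $3,640, leaving $92; one more increment wipes it out. Increment 26 ends at excess 26 × $800 = $20,800, so the highest qualifying income is $111,900 + $20,800 = $132,700.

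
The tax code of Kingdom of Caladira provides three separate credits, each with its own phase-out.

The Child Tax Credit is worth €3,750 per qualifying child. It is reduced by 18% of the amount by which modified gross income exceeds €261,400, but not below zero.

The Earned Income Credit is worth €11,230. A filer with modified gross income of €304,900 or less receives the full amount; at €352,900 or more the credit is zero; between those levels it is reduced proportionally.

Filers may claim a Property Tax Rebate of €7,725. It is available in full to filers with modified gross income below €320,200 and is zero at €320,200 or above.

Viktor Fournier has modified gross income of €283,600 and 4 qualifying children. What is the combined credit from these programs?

€29,959

Child Tax Credit: base = 4 × €3,750 = €15,000. 18% of the €22,200 excess over €261,400 is €3,996; credit = €15,000 − €3,996 = €11,004.
Earned Income Credit: €283,600 is at or below the €304,900 threshold, so the full €11,230 applies.
Property Tax Rebate: €283,600 is below the €320,200 cutoff, so the full €7,725 applies.
Total: €11,004 + €11,230 + €7,725 = €29,959.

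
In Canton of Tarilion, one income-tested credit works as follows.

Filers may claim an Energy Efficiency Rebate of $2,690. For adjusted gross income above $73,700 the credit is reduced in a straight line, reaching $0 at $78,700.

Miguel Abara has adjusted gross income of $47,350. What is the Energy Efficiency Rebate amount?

$2,690

Energy Efficiency Rebate: $47,350 is at or below the $73,700 threshold, so the full $2,690 applies.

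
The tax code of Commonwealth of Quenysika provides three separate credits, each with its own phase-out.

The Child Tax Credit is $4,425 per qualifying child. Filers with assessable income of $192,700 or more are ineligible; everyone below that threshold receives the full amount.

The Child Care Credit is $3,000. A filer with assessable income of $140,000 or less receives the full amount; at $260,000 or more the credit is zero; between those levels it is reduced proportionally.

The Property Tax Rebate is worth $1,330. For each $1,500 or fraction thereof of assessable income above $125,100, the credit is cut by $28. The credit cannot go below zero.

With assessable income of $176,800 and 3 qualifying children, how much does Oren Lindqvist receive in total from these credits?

$15,705

Child Tax Credit: base = 3 × $4,425 = $13,275. $176,800 is below the $192,700 cutoff, so the full $13,275 applies.
Child Care Credit: $176,800 is $36,800 into a $120,000 phase-out range, leaving 83,200/120,000 of the credit: $3,000 × 83,200/120,000 = $2,080.
Property Tax Rebate: income exceeds $125,100 by $51,700, which is 35 full-or-partial $1,500 increments; reduction = 35 × $28 = $980, leaving $350.
Total: $13,275 + $2,080 + $350 = $15,705.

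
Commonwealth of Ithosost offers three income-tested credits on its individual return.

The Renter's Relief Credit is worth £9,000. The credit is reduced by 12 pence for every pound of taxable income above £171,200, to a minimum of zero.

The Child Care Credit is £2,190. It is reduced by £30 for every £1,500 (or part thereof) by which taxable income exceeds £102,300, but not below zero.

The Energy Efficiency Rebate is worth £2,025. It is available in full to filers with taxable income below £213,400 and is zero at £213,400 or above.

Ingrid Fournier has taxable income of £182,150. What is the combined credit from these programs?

£10,281

Renter's Relief Credit: 12% of the £10,950 excess over £171,200 is £1,314; credit = £9,000 − £1,314 = £7,686.
Child Care Credit: income exceeds £102,300 by £79,850, which is 54 full-or-partial £1,500 increments; reduction = 54 × £30 = £1,620, leaving £570.
Energy Efficiency Rebate: £182,150 is below the £213,400 cutoff, so the full £2,025 applies.
Total: £7,686 + £570 + £2,025 = £10,281.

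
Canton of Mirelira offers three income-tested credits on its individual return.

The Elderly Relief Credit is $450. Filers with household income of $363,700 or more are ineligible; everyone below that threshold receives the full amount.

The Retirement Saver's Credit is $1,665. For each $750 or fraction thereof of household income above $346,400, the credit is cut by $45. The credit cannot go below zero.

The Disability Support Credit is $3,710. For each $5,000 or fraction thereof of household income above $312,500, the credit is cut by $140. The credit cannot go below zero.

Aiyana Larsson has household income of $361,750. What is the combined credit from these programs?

Elderly Relief Credit: $361,750 is below the $363,700 cutoff, so the full $450 applies.
Retirement Saver's Credit: income exceeds $346,400 by $15,350, which is 21 full-or-partial $750 increments; reduction = 21 × $45 = $945, leaving $720.
Disability Support Credit: income exceeds $312,500 by $49,250, which is 10 full-or-partial $5,000 increments; reduction = 10 × $140 = $1,400, leaving $2,310.
Total: $450 + $720 + $2,310 = $3,480.

$3,480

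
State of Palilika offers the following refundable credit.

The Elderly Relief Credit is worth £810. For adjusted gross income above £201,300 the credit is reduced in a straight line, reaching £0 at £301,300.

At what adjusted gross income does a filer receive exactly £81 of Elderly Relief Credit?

£291,300

£81 is 81/810 of the full £810, so 729/810 of the £100,000 range has been used: income = £201,300 + £100,000 × 729/810 = £291,300.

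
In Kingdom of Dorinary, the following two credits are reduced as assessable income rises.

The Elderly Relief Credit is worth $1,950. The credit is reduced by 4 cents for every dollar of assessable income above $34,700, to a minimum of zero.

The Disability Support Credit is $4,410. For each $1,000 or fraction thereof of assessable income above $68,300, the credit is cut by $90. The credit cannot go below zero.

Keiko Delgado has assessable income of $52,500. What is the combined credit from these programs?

Elderly Relief Credit: 4% of the $17,800 excess over $34,700 is $712; credit = $1,950 − $712 = $1,238.
Disability Support Credit: $52,500 is at or below the $68,300 threshold, so the full $4,410 applies.
Total: $1,238 + $4,410 = $5,648.

$5,648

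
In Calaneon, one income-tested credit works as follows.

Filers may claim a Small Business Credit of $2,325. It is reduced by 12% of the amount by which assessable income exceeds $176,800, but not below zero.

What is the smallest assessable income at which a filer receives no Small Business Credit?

The credit falls by 12% of each dollar above $176,800, so it reaches zero when the excess is $2,325 / 12% = $19,375: income = $176,800 + $19,375 = $196,175.

$196,175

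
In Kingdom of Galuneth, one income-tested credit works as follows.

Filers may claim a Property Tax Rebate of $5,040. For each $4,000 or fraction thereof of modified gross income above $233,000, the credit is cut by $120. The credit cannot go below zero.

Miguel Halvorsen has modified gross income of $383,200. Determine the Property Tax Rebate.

Property Tax Rebate: income exceeds $233,000 by $150,200, which is 38 full-or-partial $4,000 increments; reduction = 38 × $120 = $4,560, leaving $480.

$480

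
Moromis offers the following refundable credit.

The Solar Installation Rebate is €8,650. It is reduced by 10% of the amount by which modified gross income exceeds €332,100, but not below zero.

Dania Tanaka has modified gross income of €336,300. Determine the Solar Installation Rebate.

€8,230

Solar Installation Rebate: 10% of the €4,200 excess over €332,100 is €420; credit = €8,650 − €420 = €8,230.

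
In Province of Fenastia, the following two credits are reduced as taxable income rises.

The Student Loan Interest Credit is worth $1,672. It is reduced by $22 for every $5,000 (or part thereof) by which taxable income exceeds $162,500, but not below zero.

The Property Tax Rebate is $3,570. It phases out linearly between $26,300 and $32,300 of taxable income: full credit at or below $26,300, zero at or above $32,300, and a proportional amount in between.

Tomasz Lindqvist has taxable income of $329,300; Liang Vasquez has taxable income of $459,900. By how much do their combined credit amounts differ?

$572

Tomasz ($329,300): Student Loan Interest Credit: income exceeds $162,500 by $166,800, which is 34 full-or-partial $5,000 increments; reduction = 34 × $22 = $748, leaving $924. Property Tax Rebate: $329,300 is at or above $32,300, so the credit is $0. total $924 + $0 = $924
Liang ($459,900): Student Loan Interest Credit: income exceeds $162,500 by $297,400, which is 60 full-or-partial $5,000 increments; reduction = 60 × $22 = $1,320, leaving $352. Property Tax Rebate: $459,900 is at or above $32,300, so the credit is $0. total $352 + $0 = $352
Difference: |$924 − $352| = $572.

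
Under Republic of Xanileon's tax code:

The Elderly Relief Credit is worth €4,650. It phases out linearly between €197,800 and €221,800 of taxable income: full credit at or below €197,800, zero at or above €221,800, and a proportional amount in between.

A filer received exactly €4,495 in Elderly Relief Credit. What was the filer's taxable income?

€198,600

€4,495 is 4,495/4,650 of the full €4,650, so 155/4,650 of the €24,000 range has been used: income = €197,800 + €24,000 × 155/4,650 = €198,600.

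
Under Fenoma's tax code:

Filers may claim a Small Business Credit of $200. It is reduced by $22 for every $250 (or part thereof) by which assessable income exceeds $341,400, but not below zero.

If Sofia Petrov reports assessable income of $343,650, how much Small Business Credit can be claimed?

$2

Small Business Credit: income exceeds $341,400 by $2,250, which is 9 full-or-partial $250 increments; reduction = 9 × $22 = $198, leaving $2.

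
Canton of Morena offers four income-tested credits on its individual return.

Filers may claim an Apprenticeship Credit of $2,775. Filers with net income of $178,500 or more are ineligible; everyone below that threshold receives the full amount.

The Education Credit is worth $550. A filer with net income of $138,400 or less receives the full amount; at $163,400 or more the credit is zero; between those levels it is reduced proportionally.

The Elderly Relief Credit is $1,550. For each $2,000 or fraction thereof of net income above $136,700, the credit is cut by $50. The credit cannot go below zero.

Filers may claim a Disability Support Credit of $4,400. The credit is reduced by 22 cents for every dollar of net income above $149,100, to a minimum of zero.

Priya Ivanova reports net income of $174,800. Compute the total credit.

Apprenticeship Credit: $174,800 is below the $178,500 cutoff, so the full $2,775 applies.
Education Credit: $174,800 is at or above $163,400, so the credit is $0.
Elderly Relief Credit: income exceeds $136,700 by $38,100, which is 20 full-or-partial $2,000 increments; reduction = 20 × $50 = $1,000, leaving $550.
Disability Support Credit: 22% of the $25,700 excess over $149,100 is $5,654 ≥ base, so the credit is $0.
Total: $2,775 + $0 + $550 + $0 = $3,325.

$3,325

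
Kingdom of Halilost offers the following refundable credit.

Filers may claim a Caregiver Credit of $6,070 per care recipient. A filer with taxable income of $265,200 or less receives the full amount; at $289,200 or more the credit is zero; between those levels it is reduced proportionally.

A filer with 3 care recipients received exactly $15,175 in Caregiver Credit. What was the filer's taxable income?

$269,200

Full credit = 3 × $6,070 = $18,210.
$15,175 is 15,175/18,210 of the full $18,210, so 3,035/18,210 of the $24,000 range has been used: income = $265,200 + $24,000 × 3,035/18,210 = $269,200.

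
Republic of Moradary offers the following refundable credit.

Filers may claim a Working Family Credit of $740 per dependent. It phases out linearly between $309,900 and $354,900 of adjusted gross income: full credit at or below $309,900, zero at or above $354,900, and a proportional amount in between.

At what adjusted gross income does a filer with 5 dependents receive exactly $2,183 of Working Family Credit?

Full credit = 5 × $740 = $3,700.
$2,183 is 2,183/3,700 of the full $3,700, so 1,517/3,700 of the $45,000 range has been used: income = $309,900 + $45,000 × 1,517/3,700 = $328,350.

$328,350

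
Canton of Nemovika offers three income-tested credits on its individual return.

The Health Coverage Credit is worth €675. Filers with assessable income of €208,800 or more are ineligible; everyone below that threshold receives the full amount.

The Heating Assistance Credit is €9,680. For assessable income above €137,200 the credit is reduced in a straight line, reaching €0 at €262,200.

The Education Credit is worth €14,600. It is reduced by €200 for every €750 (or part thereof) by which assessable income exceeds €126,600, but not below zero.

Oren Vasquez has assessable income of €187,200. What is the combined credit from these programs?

€6,483

Health Coverage Credit: €187,200 is below the €208,800 cutoff, so the full €675 applies.
Heating Assistance Credit: €187,200 is €50,000 into a €125,000 phase-out range, leaving 75,000/125,000 of the credit: €9,680 × 75,000/125,000 = €5,808.
Education Credit: income exceeds €126,600 by €60,600 → 81 increments × €200 = €16,200 ≥ base, so the credit is €0.
Total: €675 + €5,808 + €0 = €6,483.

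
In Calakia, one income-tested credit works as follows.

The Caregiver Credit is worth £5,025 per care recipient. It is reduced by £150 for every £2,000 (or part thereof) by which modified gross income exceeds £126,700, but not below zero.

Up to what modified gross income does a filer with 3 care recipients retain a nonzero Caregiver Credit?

£326,700

Full credit = 3 × £5,025 = £15,075.
After 100 increments the reduction is 100 × £150 = £15,000, leaving £75; one more increment wipes it out. Increment 100 ends at excess 100 × £2,000 = £200,000, so the highest qualifying income is £126,700 + £200,000 = £326,700.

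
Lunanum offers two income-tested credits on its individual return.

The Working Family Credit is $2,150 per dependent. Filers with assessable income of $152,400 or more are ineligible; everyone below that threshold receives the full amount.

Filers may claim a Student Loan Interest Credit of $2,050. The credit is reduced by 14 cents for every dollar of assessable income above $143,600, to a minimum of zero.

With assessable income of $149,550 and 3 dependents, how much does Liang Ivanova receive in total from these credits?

Working Family Credit: base = 3 × $2,150 = $6,450. $149,550 is below the $152,400 cutoff, so the full $6,450 applies.
Student Loan Interest Credit: 14% of the $5,950 excess over $143,600 is $833; credit = $2,050 − $833 = $1,217.
Total: $6,450 + $1,217 = $7,667.

$7,667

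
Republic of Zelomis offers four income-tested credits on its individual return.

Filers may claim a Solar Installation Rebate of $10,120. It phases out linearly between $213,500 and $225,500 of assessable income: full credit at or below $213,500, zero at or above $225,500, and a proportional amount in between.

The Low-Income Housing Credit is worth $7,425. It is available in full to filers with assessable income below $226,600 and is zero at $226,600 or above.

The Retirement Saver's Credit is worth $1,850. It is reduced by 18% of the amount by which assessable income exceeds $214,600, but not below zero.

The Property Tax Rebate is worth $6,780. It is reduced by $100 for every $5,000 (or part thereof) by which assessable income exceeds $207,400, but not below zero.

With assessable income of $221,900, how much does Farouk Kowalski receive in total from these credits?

Solar Installation Rebate: $221,900 is $8,400 into a $12,000 phase-out range, leaving 3,600/12,000 of the credit: $10,120 × 3,600/12,000 = $3,036.
Low-Income Housing Credit: $221,900 is below the $226,600 cutoff, so the full $7,425 applies.
Retirement Saver's Credit: 18% of the $7,300 excess over $214,600 is $1,314; credit = $1,850 − $1,314 = $536.
Property Tax Rebate: income exceeds $207,400 by $14,500, which is 3 full-or-partial $5,000 increments; reduction = 3 × $100 = $300, leaving $6,480.
Total: $3,036 + $7,425 + $536 + $6,480 = $17,477.

$17,477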